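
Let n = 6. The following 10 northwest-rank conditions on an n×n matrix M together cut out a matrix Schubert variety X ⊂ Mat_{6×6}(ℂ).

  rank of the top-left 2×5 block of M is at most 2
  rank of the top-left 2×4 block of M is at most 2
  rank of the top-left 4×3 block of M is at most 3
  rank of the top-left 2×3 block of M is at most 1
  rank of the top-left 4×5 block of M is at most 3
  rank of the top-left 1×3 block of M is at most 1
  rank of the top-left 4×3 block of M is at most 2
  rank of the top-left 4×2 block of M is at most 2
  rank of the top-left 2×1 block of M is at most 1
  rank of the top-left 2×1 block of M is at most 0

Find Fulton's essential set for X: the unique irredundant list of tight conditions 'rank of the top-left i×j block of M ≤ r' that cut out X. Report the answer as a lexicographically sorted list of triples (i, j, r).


Propagating the 10 rank bounds to every northwest block:

  0, 1, 1, 1, 1, 1
  0, 1, 1, 2, 2, 2
  1, 2, 2, 3, 3, 3
  1, 2, 2, 3, 3, 4
  1, 2, 3, 4, 4, 5
  1, 2, 3, 4, 5, 6

the unique w with this rank table is (2, 4, 1, 6, 3, 5).

Fulton essential set (4 of the 5 Rothe cells):

[(2, 1, 0), (2, 3, 1), (4, 3, 2), (4, 5, 3)]


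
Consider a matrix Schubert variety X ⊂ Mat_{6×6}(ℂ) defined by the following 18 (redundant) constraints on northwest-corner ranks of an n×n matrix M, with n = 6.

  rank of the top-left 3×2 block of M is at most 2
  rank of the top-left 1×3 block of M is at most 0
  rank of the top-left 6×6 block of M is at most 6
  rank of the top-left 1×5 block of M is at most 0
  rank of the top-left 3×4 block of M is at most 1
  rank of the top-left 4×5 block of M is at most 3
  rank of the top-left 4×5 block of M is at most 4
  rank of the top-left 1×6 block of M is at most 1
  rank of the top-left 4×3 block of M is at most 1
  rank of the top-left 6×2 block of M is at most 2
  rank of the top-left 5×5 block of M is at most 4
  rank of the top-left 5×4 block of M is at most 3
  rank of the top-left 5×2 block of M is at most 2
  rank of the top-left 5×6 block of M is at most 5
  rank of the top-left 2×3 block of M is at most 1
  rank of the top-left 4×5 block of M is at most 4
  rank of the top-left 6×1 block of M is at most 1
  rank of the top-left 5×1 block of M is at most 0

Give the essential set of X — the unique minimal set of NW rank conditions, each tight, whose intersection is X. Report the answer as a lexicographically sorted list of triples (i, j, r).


Recovering R(i,j) via the rank-extension bound from the 18 conditions:

  R[1]: 0 | 0 | 0 | 0 | 0 | 1
  R[2]: 0 | 1 | 1 | 1 | 1 | 2
  R[3]: 0 | 1 | 1 | 1 | 2 | 3
  R[4]: 0 | 1 | 1 | 2 | 3 | 4
  R[5]: 0 | 1 | 2 | 3 | 4 | 5
  R[6]: 1 | 2 | 3 | 4 | 5 | 6

hence w(1..6) = (6, 2, 5, 4, 3, 1).

Fulton essential set (4 of the 12 Rothe cells):

[(1, 5, 0), (3, 4, 1), (4, 3, 1), (5, 1, 0)]


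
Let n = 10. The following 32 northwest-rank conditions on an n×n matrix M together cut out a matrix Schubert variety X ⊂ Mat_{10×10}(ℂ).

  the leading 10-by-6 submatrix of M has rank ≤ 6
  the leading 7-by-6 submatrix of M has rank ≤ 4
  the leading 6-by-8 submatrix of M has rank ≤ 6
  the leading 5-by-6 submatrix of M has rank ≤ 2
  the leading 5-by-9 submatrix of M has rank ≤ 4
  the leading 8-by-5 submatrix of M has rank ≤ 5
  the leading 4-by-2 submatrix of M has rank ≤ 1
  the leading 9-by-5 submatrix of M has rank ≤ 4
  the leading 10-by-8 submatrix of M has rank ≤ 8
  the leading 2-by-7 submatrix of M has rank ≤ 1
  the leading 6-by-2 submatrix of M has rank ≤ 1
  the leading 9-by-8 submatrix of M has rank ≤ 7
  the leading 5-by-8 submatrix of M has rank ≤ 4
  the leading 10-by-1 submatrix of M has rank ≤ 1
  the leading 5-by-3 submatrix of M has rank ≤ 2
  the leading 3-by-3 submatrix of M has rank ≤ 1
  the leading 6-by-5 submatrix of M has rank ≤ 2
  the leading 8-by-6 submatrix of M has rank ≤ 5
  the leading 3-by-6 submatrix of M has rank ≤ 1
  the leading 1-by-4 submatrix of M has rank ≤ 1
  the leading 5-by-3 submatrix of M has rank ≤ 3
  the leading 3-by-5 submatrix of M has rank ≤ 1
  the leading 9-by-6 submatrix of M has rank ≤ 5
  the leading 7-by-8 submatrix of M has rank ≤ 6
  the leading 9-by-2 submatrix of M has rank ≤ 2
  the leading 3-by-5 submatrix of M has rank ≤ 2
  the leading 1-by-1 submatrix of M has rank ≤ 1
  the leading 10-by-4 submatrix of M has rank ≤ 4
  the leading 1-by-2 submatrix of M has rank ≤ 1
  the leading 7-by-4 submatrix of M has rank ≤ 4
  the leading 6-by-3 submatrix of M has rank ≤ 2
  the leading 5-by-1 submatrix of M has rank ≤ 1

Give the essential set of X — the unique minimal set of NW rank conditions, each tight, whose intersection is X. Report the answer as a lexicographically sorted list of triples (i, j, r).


Computing R[i][j] = min implied NW-rank bound (n=10, 32 conditions):

  i=1: 1  1  1  1  1  1  1  1  1  1
  i=2: 1  1  1  1  1  1  1  2  2  2
  i=3: 1  1  1  1  1  1  2  3  3  3
  i=4: 1  1  2  2  2  2  3  4  4  4
  i=5: 1  1  2  2  2  2  3  4  4  5
  i=6: 1  1  2  2  2  3  4  5  5  6
  i=7: 1  2  3  3  3  4  5  6  6  7
  i=8: 1  2  3  4  4  5  6  7  7  8
  i=9: 1  2  3  4  4  5  6  7  8  9
  i=10: 1  2  3  4  5  6  7  8  9  10

second differences of R give the permutation w = (1, 8, 7, 3, 10, 6, 2, 4, 9, 5).

Fulton essential set (7 of the 21 Rothe cells):

[(2, 7, 1), (3, 6, 1), (5, 6, 2), (5, 9, 4), (6, 2, 1), (6, 5, 2), (9, 5, 4)]


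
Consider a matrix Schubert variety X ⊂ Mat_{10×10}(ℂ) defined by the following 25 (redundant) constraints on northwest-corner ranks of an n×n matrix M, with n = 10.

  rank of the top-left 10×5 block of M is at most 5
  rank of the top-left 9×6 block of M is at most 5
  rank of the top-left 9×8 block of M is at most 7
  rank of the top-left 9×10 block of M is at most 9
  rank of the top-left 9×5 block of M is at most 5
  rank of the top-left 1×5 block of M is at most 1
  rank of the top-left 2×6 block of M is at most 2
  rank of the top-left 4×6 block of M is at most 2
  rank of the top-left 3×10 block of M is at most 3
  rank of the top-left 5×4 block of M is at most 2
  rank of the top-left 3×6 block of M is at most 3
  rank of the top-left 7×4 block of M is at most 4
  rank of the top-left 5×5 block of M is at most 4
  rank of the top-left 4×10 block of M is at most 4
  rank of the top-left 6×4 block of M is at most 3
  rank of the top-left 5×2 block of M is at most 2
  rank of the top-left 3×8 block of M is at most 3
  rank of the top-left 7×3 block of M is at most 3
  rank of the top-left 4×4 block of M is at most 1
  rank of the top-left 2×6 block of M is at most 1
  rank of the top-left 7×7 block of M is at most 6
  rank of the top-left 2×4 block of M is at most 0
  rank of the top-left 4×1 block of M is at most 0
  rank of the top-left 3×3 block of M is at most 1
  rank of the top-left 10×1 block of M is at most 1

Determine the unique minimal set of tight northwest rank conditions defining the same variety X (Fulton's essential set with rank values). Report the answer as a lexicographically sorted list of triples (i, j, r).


The tightest implied rank at each (i,j), from the 25 conditions:

  R[1]: 0, 0, 0, 0, 1, 1, 1, 1, 1, 1
  R[2]: 0, 0, 0, 0, 1, 1, 2, 2, 2, 2
  R[3]: 0, 1, 1, 1, 2, 2, 3, 3, 3, 3
  R[4]: 0, 1, 1, 1, 2, 2, 3, 4, 4, 4
  R[5]: 1, 2, 2, 2, 3, 3, 4, 5, 5, 5
  R[6]: 1, 2, 3, 3, 4, 4, 5, 6, 6, 6
  R[7]: 1, 2, 3, 4, 5, 5, 6, 7, 7, 7
  R[8]: 1, 2, 3, 4, 5, 5, 6, 7, 8, 8
  R[9]: 1, 2, 3, 4, 5, 5, 6, 7, 8, 9
  R[10]: 1, 2, 3, 4, 5, 6, 7, 8, 9, 10

hence w(1..10) = (5, 7, 2, 8, 1, 3, 4, 9, 10, 6).

Fulton essential set (6 of the 16 Rothe cells):

[(2, 4, 0), (2, 6, 1), (4, 1, 0), (4, 4, 1), (4, 6, 2), (9, 6, 5)]


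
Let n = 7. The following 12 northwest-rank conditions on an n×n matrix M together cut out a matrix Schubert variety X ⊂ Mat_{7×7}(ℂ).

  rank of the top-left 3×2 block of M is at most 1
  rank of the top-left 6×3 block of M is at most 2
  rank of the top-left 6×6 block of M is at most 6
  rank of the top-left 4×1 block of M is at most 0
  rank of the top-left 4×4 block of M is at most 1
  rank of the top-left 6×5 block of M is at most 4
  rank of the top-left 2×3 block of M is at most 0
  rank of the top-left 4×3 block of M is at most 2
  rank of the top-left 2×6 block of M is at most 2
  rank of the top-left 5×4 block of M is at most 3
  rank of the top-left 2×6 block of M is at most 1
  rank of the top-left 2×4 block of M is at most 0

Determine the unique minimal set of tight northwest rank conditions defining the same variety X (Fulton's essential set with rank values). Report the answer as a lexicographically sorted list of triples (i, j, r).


Reconstructing r_w from the 12 given conditions:

  R[1]: 0, 0, 0, 0, 1, 1, 1
  R[2]: 0, 0, 0, 0, 1, 1, 2
  R[3]: 0, 1, 1, 1, 2, 2, 3
  R[4]: 0, 1, 1, 1, 2, 3, 4
  R[5]: 1, 2, 2, 2, 3, 4, 5
  R[6]: 1, 2, 2, 3, 4, 5, 6
  R[7]: 1, 2, 3, 4, 5, 6, 7

so w = (5, 7, 2, 6, 1, 4, 3).

5 SE-corners of the 14-cell Rothe diagram give Ess(w):

[(2, 4, 0), (2, 6, 1), (4, 1, 0), (4, 4, 1), (6, 3, 2)]


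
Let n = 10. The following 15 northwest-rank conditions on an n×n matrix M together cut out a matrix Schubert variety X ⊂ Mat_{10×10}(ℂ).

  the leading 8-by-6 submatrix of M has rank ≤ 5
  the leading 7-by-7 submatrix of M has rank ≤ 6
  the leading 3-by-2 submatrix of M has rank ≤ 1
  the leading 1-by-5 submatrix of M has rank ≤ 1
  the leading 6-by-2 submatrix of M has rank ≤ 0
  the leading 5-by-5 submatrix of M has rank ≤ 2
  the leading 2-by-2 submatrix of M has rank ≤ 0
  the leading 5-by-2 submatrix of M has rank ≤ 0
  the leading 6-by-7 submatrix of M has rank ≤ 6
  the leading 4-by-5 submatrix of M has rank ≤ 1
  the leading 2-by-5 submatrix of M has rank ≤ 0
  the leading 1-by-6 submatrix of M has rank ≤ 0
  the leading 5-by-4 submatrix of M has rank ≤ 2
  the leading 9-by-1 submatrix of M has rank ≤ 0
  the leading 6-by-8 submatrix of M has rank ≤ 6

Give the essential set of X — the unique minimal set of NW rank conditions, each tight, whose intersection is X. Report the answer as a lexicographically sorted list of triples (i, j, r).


Recovering R(i,j) via the rank-extension bound from the 15 conditions:

  0 | 0 | 0 | 0 | 0 | 0 | 1 | 1 | 1 | 1
  0 | 0 | 0 | 0 | 0 | 1 | 2 | 2 | 2 | 2
  0 | 0 | 1 | 1 | 1 | 2 | 3 | 3 | 3 | 3
  0 | 0 | 1 | 1 | 1 | 2 | 3 | 4 | 4 | 4
  0 | 0 | 1 | 2 | 2 | 3 | 4 | 5 | 5 | 5
  0 | 0 | 1 | 2 | 3 | 4 | 5 | 6 | 6 | 6
  0 | 1 | 2 | 3 | 4 | 5 | 6 | 7 | 7 | 7
  0 | 1 | 2 | 3 | 4 | 5 | 6 | 7 | 8 | 8
  0 | 1 | 2 | 3 | 4 | 5 | 6 | 7 | 8 | 9
  1 | 2 | 3 | 4 | 5 | 6 | 7 | 8 | 9 | 10

the unique w with this rank table is (7, 6, 3, 8, 4, 5, 2, 9, 10, 1).

|D(w)|=24, |Ess(w)|=5:

[(1, 6, 0), (2, 5, 0), (4, 5, 1), (6, 2, 0), (9, 1, 0)]


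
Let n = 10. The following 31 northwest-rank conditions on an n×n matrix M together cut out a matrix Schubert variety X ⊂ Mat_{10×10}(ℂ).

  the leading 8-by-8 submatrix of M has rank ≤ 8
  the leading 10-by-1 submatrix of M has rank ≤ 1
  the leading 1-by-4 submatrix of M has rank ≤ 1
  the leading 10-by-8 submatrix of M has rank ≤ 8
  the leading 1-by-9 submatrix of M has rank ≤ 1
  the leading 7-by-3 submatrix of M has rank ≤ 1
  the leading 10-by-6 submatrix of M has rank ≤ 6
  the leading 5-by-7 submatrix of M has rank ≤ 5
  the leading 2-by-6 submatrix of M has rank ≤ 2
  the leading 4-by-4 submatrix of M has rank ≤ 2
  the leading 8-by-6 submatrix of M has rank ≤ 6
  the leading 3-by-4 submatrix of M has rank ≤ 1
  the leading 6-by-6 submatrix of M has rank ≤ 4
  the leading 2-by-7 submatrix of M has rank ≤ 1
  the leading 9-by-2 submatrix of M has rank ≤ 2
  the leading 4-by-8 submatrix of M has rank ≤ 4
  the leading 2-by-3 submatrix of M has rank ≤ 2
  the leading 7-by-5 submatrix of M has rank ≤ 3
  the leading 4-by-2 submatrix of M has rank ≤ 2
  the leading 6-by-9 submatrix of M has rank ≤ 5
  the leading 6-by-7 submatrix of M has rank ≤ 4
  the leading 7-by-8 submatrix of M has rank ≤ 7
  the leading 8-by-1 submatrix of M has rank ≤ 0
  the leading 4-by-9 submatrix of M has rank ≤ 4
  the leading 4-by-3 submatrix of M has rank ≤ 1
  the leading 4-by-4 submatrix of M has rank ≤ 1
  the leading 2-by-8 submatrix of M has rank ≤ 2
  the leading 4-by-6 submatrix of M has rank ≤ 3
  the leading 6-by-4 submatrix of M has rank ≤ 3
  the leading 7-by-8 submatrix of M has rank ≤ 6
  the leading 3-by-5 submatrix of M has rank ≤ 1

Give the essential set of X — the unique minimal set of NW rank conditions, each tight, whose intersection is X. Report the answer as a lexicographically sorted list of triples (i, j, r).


Recovering R(i,j) via the rank-extension bound from the 31 conditions:

  R[1]: 0  1  1  1  1  1  1  1  1  1
  R[2]: 0  1  1  1  1  1  1  2  2  2
  R[3]: 0  1  1  1  1  2  2  3  3  3
  R[4]: 0  1  1  1  2  3  3  4  4  4
  R[5]: 0  1  1  2  3  4  4  5  5  5
  R[6]: 0  1  1  2  3  4  4  5  5  6
  R[7]: 0  1  1  2  3  4  5  6  6  7
  R[8]: 0  1  2  3  4  5  6  7  7  8
  R[9]: 1  2  3  4  5  6  7  8  8  9
  R[10]: 1  2  3  4  5  6  7  8  9  10

giving w = (2, 8, 6, 5, 4, 10, 7, 3, 1, 9) via Δ²R.

Rothe diagram D(w) (23 cells), 7 SE-corners (essential conditions):

[(2, 7, 1), (3, 5, 1), (4, 4, 1), (6, 7, 4), (6, 9, 5), (7, 3, 1), (8, 1, 0)]


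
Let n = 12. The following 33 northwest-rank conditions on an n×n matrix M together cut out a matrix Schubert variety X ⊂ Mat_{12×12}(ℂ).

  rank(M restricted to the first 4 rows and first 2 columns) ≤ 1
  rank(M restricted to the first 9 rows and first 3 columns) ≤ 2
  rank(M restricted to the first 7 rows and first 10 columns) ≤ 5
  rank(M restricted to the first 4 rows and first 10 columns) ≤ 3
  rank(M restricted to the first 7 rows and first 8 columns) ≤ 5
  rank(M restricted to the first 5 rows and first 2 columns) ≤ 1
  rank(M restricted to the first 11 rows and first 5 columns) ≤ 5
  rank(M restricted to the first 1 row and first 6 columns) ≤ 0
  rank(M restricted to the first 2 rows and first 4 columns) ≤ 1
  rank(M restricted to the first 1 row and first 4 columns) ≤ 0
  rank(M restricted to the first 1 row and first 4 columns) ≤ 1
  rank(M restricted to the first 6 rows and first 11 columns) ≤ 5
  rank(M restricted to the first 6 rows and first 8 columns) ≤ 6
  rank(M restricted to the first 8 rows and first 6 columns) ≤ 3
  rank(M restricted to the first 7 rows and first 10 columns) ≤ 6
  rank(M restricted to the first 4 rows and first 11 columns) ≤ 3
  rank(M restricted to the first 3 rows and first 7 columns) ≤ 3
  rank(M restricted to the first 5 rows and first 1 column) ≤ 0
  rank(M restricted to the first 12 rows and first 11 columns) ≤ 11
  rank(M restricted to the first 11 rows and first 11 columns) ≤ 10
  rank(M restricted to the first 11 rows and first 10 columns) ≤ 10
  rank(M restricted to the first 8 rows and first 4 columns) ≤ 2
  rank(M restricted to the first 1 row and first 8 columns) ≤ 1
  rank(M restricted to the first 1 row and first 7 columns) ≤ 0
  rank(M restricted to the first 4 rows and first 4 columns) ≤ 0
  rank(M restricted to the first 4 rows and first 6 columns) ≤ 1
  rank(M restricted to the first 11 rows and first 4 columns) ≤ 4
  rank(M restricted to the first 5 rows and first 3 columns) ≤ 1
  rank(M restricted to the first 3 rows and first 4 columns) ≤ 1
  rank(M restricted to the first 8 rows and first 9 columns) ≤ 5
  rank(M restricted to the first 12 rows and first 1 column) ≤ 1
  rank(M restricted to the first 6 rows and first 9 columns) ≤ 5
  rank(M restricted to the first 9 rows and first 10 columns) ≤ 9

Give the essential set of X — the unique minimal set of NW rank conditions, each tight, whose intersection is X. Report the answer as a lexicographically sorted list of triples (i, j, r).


Recovering R(i,j) via the rank-extension bound from the 33 conditions:

  0 0 0 0 0 0 0 1 1 1 1 1
  0 0 0 0 1 1 1 2 2 2 2 2
  0 0 0 0 1 1 2 3 3 3 3 3
  0 0 0 0 1 1 2 3 3 3 3 4
  0 1 1 1 2 2 3 4 4 4 4 5
  1 2 2 2 3 3 4 5 5 5 5 6
  1 2 2 2 3 3 4 5 5 5 6 7
  1 2 2 2 3 3 4 5 5 6 7 8
  1 2 2 3 4 4 5 6 6 7 8 9
  1 2 3 4 5 5 6 7 7 8 9 10
  1 2 3 4 5 6 7 8 8 9 10 11
  1 2 3 4 5 6 7 8 9 10 11 12

reading off 1-entries of Δ²R: w = (8, 5, 7, 12, 2, 1, 11, 10, 4, 3, 6, 9).

D(w) has 35 cells with 10 SE-corners; essential set:

[(1, 7, 0), (4, 4, 0), (4, 6, 1), (4, 11, 3), (5, 1, 0), (7, 10, 5), (8, 4, 2), (8, 6, 3), (8, 9, 5), (9, 3, 2)]


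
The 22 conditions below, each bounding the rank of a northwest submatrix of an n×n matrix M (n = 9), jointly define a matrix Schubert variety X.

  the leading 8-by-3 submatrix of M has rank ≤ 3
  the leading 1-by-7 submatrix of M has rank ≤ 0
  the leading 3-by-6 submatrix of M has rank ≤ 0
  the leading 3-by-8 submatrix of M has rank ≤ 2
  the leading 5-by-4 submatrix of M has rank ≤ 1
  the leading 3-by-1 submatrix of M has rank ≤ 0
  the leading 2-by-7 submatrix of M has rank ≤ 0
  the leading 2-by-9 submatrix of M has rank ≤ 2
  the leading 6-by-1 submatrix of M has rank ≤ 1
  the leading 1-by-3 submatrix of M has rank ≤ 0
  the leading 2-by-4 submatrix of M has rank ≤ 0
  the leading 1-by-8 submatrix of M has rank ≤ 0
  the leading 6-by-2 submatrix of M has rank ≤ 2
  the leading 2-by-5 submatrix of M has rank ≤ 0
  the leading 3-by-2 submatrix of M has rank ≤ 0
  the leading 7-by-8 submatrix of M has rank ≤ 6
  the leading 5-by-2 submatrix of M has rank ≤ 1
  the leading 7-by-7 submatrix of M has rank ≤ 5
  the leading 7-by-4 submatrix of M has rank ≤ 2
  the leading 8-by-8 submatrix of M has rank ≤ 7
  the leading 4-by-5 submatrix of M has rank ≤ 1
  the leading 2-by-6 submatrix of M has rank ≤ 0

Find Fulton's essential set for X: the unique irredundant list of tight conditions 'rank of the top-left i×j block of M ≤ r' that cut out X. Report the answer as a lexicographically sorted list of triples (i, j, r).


The tightest implied rank at each (i,j), from the 22 conditions:

  i=1: 0 0 0 0 0 0 0 0 1
  i=2: 0 0 0 0 0 0 0 1 2
  i=3: 0 0 0 0 0 0 1 2 3
  i=4: 1 1 1 1 1 1 2 3 4
  i=5: 1 1 1 1 2 2 3 4 5
  i=6: 1 2 2 2 3 3 4 5 6
  i=7: 1 2 2 2 3 4 5 6 7
  i=8: 1 2 3 3 4 5 6 7 8
  i=9: 1 2 3 4 5 6 7 8 9

reading off 1-entries of Δ²R: w = (9, 8, 7, 1, 5, 2, 6, 3, 4).

Rothe diagram D(w) (26 cells), 5 SE-corners (essential conditions):

[(1, 8, 0), (2, 7, 0), (3, 6, 0), (5, 4, 1), (7, 4, 2)]


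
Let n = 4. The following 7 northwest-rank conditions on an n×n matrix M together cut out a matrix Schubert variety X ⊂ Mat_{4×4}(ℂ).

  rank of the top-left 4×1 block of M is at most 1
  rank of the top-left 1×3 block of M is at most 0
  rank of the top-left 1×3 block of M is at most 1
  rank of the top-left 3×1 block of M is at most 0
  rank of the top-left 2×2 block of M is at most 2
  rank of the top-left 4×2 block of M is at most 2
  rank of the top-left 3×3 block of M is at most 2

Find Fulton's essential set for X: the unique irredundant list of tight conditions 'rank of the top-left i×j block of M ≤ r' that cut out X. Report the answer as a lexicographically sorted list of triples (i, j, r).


Propagating the 7 rank bounds to every northwest block:

  i=1: 0 | 0 | 0 | 1
  i=2: 0 | 1 | 1 | 2
  i=3: 0 | 1 | 2 | 3
  i=4: 1 | 2 | 3 | 4

second differences of R give the permutation w = (4, 2, 3, 1).

D(w) has 5 cells with 2 SE-corners; essential set:

[(1, 3, 0), (3, 1, 0)]


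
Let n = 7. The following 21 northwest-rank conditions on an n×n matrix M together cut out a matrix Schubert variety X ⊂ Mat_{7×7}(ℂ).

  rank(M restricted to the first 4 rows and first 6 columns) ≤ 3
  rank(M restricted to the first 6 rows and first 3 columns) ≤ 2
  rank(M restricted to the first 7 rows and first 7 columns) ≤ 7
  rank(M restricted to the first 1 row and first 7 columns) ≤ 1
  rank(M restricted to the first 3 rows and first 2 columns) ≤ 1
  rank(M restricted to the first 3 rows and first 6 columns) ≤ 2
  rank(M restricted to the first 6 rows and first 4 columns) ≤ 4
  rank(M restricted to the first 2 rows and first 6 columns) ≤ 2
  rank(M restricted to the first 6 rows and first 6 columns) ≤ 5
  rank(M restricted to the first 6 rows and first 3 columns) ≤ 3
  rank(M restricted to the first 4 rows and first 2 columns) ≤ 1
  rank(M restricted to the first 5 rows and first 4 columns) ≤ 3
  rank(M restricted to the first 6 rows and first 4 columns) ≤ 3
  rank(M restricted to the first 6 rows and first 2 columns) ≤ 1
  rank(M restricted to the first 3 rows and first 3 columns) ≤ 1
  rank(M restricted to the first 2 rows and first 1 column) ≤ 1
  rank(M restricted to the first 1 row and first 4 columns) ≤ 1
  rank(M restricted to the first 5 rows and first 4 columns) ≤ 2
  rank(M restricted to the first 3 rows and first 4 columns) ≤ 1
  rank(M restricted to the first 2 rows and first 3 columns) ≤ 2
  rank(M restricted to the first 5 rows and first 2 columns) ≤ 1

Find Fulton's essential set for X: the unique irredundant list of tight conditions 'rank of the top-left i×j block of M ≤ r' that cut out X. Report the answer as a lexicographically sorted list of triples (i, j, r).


Propagating the 21 rank bounds to every northwest block:

  i=1: 1  1  1  1  1  1  1
  i=2: 1  1  1  1  2  2  2
  i=3: 1  1  1  1  2  2  3
  i=4: 1  1  2  2  3  3  4
  i=5: 1  1  2  2  3  4  5
  i=6: 1  1  2  3  4  5  6
  i=7: 1  2  3  4  5  6  7

second differences of R give the permutation w = (1, 5, 7, 3, 6, 4, 2).

|D(w)|=11, |Ess(w)|=4:

[(3, 4, 1), (3, 6, 2), (5, 4, 2), (6, 2, 1)]


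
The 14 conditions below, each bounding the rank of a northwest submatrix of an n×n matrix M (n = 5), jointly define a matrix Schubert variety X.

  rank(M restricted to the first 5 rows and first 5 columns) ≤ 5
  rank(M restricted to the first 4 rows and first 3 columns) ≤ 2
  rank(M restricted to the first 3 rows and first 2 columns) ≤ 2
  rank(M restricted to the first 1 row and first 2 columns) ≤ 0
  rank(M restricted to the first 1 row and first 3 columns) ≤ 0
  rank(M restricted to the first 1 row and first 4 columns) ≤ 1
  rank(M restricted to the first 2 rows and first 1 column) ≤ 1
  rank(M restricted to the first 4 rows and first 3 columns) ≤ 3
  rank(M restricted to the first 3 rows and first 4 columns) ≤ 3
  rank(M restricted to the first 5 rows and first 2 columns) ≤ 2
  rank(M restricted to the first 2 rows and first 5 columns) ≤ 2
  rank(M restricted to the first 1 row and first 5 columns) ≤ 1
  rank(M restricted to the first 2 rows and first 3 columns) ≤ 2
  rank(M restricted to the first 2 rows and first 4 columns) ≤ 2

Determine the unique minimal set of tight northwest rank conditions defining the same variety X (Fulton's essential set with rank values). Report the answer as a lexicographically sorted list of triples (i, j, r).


Recovering R(i,j) via the rank-extension bound from the 14 conditions:

  R[1]: 0, 0, 0, 1, 1
  R[2]: 1, 1, 1, 2, 2
  R[3]: 1, 2, 2, 3, 3
  R[4]: 1, 2, 2, 3, 4
  R[5]: 1, 2, 3, 4, 5

hence w(1..5) = (4, 1, 2, 5, 3).

D(w) has 4 cells with 2 SE-corners; essential set:

[(1, 3, 0), (4, 3, 2)]


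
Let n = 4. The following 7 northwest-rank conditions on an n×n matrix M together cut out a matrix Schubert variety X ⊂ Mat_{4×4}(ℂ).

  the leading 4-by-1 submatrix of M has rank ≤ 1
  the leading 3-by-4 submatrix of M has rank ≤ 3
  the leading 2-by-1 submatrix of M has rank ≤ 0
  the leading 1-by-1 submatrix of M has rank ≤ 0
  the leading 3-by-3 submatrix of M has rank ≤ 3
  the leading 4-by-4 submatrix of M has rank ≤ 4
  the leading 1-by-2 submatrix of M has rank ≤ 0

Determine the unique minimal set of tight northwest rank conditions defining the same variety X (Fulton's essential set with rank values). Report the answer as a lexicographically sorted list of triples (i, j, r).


Recovering R(i,j) via the rank-extension bound from the 7 conditions:

  row 1: 0 | 0 | 1 | 1
  row 2: 0 | 1 | 2 | 2
  row 3: 1 | 2 | 3 | 3
  row 4: 1 | 2 | 3 | 4

so w = (3, 2, 1, 4).

|D(w)|=3, |Ess(w)|=2:

[(1, 2, 0), (2, 1, 0)]


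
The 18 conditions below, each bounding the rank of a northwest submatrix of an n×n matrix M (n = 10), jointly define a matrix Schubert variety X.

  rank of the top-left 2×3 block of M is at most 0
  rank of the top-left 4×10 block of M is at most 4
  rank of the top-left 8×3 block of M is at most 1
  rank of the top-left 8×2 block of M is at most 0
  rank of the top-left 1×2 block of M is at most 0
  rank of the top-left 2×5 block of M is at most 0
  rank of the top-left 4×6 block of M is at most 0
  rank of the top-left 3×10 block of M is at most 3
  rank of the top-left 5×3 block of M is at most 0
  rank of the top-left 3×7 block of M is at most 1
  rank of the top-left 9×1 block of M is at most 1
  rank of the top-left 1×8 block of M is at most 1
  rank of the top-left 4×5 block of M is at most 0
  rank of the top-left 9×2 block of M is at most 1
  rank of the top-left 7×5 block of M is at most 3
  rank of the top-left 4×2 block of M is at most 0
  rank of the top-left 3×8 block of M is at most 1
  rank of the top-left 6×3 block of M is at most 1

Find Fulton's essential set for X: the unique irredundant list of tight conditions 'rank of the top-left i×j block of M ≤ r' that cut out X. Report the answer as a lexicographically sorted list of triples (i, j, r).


Computing R[i][j] = min implied NW-rank bound (n=10, 18 conditions):

  i=1: 0 | 0 | 0 | 0 | 0 | 0 | 1 | 1 | 1 | 1
  i=2: 0 | 0 | 0 | 0 | 0 | 0 | 1 | 1 | 2 | 2
  i=3: 0 | 0 | 0 | 0 | 0 | 0 | 1 | 1 | 2 | 3
  i=4: 0 | 0 | 0 | 0 | 0 | 0 | 1 | 2 | 3 | 4
  i=5: 0 | 0 | 0 | 1 | 1 | 1 | 2 | 3 | 4 | 5
  i=6: 0 | 0 | 1 | 2 | 2 | 2 | 3 | 4 | 5 | 6
  i=7: 0 | 0 | 1 | 2 | 3 | 3 | 4 | 5 | 6 | 7
  i=8: 0 | 0 | 1 | 2 | 3 | 4 | 5 | 6 | 7 | 8
  i=9: 1 | 1 | 2 | 3 | 4 | 5 | 6 | 7 | 8 | 9
  i=10: 1 | 2 | 3 | 4 | 5 | 6 | 7 | 8 | 9 | 10

hence w(1..10) = (7, 9, 10, 8, 4, 3, 5, 6, 1, 2).

ℓ(w)=35; the 4 essential cells (i,j,r):

[(3, 8, 1), (4, 6, 0), (5, 3, 0), (8, 2, 0)]


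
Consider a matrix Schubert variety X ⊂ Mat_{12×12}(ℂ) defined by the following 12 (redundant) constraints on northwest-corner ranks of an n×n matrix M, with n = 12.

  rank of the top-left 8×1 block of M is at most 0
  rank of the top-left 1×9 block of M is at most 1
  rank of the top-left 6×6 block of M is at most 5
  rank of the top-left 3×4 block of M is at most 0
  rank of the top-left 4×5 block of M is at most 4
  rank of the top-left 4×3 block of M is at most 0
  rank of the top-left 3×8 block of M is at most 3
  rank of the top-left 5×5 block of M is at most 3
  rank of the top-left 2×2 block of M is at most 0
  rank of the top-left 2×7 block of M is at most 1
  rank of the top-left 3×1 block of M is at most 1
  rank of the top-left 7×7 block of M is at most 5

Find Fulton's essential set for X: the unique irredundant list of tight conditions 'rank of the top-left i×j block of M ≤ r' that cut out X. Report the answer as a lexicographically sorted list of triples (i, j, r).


Computing R[i][j] = min implied NW-rank bound (n=12, 12 conditions):

  i=1: 0, 0, 0, 0, 1, 1, 1, 1, 1, 1, 1, 1
  i=2: 0, 0, 0, 0, 1, 1, 1, 2, 2, 2, 2, 2
  i=3: 0, 0, 0, 0, 1, 2, 2, 3, 3, 3, 3, 3
  i=4: 0, 0, 0, 1, 2, 3, 3, 4, 4, 4, 4, 4
  i=5: 0, 1, 1, 2, 3, 4, 4, 5, 5, 5, 5, 5
  i=6: 0, 1, 2, 3, 4, 5, 5, 6, 6, 6, 6, 6
  i=7: 0, 1, 2, 3, 4, 5, 5, 6, 7, 7, 7, 7
  i=8: 0, 1, 2, 3, 4, 5, 6, 7, 8, 8, 8, 8
  i=9: 1, 2, 3, 4, 5, 6, 7, 8, 9, 9, 9, 9
  i=10: 1, 2, 3, 4, 5, 6, 7, 8, 9, 10, 10, 10
  i=11: 1, 2, 3, 4, 5, 6, 7, 8, 9, 10, 11, 11
  i=12: 1, 2, 3, 4, 5, 6, 7, 8, 9, 10, 11, 12

second differences of R give the permutation w = (5, 8, 6, 4, 2, 3, 9, 7, 1, 10, 11, 12).

Fulton essential set (5 of the 22 Rothe cells):

[(2, 7, 1), (3, 4, 0), (4, 3, 0), (7, 7, 5), (8, 1, 0)]


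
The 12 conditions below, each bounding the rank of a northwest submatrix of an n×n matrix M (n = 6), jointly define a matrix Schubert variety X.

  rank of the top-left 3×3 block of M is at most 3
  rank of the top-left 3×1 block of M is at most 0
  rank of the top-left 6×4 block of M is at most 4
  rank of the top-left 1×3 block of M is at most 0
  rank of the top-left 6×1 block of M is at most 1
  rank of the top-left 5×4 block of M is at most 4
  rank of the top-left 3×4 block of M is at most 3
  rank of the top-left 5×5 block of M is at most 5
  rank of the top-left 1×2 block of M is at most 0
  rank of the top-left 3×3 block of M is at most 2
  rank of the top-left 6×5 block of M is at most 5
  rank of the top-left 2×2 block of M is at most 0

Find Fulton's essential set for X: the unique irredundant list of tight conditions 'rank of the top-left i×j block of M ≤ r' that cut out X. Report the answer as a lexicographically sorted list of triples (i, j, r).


Reconstructing r_w from the 12 given conditions:

  row 1: 0 0 0 1 1 1
  row 2: 0 0 1 2 2 2
  row 3: 0 1 2 3 3 3
  row 4: 1 2 3 4 4 4
  row 5: 1 2 3 4 5 5
  row 6: 1 2 3 4 5 6

giving w = (4, 3, 2, 1, 5, 6) via Δ²R.

ℓ(w)=6; the 3 essential cells (i,j,r):

[(1, 3, 0), (2, 2, 0), (3, 1, 0)]


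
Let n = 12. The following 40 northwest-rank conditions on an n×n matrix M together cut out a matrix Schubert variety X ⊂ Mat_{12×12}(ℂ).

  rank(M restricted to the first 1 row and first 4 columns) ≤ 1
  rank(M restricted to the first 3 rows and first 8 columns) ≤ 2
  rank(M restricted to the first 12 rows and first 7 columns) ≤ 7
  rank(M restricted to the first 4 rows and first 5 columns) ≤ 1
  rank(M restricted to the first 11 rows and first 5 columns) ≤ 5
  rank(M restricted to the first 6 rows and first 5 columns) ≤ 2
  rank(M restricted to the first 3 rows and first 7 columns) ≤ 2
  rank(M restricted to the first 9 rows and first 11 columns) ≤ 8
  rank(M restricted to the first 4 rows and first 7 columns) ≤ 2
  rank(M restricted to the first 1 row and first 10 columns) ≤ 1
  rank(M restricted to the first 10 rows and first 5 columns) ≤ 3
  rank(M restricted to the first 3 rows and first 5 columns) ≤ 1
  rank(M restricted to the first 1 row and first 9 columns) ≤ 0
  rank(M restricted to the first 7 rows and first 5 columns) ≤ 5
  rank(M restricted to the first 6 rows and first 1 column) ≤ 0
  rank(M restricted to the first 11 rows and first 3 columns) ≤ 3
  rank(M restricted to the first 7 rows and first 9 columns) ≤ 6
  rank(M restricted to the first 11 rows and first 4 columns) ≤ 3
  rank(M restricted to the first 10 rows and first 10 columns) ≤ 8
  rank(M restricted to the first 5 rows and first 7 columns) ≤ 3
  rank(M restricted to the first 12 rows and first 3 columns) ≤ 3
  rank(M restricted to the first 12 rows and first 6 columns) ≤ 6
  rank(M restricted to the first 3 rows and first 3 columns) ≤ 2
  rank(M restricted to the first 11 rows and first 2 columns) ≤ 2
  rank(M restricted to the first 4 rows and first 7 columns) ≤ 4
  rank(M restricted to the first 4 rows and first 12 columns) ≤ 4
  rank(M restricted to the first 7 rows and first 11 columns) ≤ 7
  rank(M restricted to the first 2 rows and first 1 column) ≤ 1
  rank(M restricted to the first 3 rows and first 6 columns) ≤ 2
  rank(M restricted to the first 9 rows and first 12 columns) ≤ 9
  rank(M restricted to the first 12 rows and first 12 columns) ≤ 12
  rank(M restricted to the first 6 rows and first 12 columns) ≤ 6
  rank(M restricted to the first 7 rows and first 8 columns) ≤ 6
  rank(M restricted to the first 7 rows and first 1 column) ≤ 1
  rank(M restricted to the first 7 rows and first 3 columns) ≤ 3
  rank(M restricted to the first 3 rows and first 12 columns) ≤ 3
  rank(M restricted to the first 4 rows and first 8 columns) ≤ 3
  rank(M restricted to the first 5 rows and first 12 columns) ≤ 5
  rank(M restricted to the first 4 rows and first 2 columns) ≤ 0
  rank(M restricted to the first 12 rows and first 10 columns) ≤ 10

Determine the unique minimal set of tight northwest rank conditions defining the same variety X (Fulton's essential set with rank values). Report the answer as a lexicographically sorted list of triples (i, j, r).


Reconstructing r_w from the 40 given conditions:

  R[1]: 0 0 0 0 0 0 0 0 0 1 1 1
  R[2]: 0 0 1 1 1 1 1 1 1 2 2 2
  R[3]: 0 0 1 1 1 2 2 2 2 3 3 3
  R[4]: 0 0 1 1 1 2 2 3 3 4 4 4
  R[5]: 0 1 2 2 2 3 3 4 4 5 5 5
  R[6]: 0 1 2 2 2 3 4 5 5 6 6 6
  R[7]: 1 2 3 3 3 4 5 6 6 7 7 7
  R[8]: 1 2 3 3 3 4 5 6 7 8 8 8
  R[9]: 1 2 3 3 3 4 5 6 7 8 8 9
  R[10]: 1 2 3 3 3 4 5 6 7 8 9 10
  R[11]: 1 2 3 3 4 5 6 7 8 9 10 11
  R[12]: 1 2 3 4 5 6 7 8 9 10 11 12

the unique w with this rank table is (10, 3, 6, 8, 2, 7, 1, 9, 12, 11, 5, 4).

9 SE-corners of the 32-cell Rothe diagram give Ess(w):

[(1, 9, 0), (4, 2, 0), (4, 5, 1), (4, 7, 2), (6, 1, 0), (6, 5, 2), (9, 11, 8), (10, 5, 3), (11, 4, 3)]


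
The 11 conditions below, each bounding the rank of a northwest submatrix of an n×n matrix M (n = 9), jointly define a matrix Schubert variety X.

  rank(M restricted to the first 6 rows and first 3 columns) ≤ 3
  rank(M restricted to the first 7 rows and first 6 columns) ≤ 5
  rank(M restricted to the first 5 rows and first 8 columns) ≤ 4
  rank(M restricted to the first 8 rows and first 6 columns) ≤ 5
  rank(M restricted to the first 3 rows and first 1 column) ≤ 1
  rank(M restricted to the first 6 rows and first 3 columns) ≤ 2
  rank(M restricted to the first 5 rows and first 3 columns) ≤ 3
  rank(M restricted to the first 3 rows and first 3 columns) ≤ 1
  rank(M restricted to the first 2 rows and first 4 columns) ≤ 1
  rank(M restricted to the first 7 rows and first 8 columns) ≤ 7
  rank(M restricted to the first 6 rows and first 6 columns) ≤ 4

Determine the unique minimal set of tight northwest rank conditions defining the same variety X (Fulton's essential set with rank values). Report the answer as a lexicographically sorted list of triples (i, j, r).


Recovering R(i,j) via the rank-extension bound from the 11 conditions:

  1, 1, 1, 1, 1, 1, 1, 1, 1
  1, 1, 1, 1, 2, 2, 2, 2, 2
  1, 1, 1, 2, 3, 3, 3, 3, 3
  1, 2, 2, 3, 4, 4, 4, 4, 4
  1, 2, 2, 3, 4, 4, 4, 4, 5
  1, 2, 2, 3, 4, 4, 5, 5, 6
  1, 2, 3, 4, 5, 5, 6, 6, 7
  1, 2, 3, 4, 5, 5, 6, 7, 8
  1, 2, 3, 4, 5, 6, 7, 8, 9

giving w = (1, 5, 4, 2, 9, 7, 3, 8, 6) via Δ²R.

Fulton essential set (6 of the 12 Rothe cells):

[(2, 4, 1), (3, 3, 1), (5, 8, 4), (6, 3, 2), (6, 6, 4), (8, 6, 5)]


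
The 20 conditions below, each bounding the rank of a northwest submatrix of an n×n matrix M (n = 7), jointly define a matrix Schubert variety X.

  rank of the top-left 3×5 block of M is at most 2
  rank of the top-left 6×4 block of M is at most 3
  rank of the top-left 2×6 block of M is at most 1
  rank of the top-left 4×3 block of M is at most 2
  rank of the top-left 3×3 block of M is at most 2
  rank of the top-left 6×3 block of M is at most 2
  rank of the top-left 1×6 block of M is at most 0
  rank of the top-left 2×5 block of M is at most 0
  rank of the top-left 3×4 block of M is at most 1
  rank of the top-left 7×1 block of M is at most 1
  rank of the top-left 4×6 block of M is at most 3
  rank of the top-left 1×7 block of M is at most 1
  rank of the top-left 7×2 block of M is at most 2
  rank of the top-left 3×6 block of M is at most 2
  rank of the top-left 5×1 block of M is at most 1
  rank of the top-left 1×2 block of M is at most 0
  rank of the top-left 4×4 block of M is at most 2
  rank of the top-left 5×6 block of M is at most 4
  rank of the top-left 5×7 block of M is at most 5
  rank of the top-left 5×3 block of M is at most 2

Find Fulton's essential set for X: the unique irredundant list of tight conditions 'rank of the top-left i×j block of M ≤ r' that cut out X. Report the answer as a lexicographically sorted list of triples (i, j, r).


The tightest implied rank at each (i,j), from the 20 conditions:

  i=1: 0 | 0 | 0 | 0 | 0 | 0 | 1
  i=2: 0 | 0 | 0 | 0 | 0 | 1 | 2
  i=3: 1 | 1 | 1 | 1 | 1 | 2 | 3
  i=4: 1 | 2 | 2 | 2 | 2 | 3 | 4
  i=5: 1 | 2 | 2 | 3 | 3 | 4 | 5
  i=6: 1 | 2 | 2 | 3 | 4 | 5 | 6
  i=7: 1 | 2 | 3 | 4 | 5 | 6 | 7

giving w = (7, 6, 1, 2, 4, 5, 3) via Δ²R.

|D(w)|=13, |Ess(w)|=3:

[(1, 6, 0), (2, 5, 0), (6, 3, 2)]


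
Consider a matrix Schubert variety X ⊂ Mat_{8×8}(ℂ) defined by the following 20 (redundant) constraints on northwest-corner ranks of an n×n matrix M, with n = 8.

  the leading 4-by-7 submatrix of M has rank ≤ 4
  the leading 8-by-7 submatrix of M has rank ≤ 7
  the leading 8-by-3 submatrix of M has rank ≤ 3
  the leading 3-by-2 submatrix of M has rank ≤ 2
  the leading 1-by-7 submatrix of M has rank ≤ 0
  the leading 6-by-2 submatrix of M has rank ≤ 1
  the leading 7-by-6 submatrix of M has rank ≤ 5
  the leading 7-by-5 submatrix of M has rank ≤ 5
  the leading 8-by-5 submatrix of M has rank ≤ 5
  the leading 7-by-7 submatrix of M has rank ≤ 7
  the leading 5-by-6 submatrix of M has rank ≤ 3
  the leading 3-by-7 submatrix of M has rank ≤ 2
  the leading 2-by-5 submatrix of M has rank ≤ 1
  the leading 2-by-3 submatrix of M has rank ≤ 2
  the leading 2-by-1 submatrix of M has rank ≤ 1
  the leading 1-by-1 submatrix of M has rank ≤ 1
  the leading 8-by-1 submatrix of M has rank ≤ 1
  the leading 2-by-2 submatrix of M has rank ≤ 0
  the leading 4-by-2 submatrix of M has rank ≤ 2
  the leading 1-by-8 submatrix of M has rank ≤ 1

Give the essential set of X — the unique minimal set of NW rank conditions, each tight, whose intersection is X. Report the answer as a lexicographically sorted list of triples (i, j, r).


The tightest implied rank at each (i,j), from the 20 conditions:

  0 | 0 | 0 | 0 | 0 | 0 | 0 | 1
  0 | 0 | 1 | 1 | 1 | 1 | 1 | 2
  1 | 1 | 2 | 2 | 2 | 2 | 2 | 3
  1 | 1 | 2 | 3 | 3 | 3 | 3 | 4
  1 | 1 | 2 | 3 | 3 | 3 | 4 | 5
  1 | 1 | 2 | 3 | 4 | 4 | 5 | 6
  1 | 2 | 3 | 4 | 5 | 5 | 6 | 7
  1 | 2 | 3 | 4 | 5 | 6 | 7 | 8

reading off 1-entries of Δ²R: w = (8, 3, 1, 4, 7, 5, 2, 6).

Fulton essential set (4 of the 14 Rothe cells):

[(1, 7, 0), (2, 2, 0), (5, 6, 3), (6, 2, 1)]


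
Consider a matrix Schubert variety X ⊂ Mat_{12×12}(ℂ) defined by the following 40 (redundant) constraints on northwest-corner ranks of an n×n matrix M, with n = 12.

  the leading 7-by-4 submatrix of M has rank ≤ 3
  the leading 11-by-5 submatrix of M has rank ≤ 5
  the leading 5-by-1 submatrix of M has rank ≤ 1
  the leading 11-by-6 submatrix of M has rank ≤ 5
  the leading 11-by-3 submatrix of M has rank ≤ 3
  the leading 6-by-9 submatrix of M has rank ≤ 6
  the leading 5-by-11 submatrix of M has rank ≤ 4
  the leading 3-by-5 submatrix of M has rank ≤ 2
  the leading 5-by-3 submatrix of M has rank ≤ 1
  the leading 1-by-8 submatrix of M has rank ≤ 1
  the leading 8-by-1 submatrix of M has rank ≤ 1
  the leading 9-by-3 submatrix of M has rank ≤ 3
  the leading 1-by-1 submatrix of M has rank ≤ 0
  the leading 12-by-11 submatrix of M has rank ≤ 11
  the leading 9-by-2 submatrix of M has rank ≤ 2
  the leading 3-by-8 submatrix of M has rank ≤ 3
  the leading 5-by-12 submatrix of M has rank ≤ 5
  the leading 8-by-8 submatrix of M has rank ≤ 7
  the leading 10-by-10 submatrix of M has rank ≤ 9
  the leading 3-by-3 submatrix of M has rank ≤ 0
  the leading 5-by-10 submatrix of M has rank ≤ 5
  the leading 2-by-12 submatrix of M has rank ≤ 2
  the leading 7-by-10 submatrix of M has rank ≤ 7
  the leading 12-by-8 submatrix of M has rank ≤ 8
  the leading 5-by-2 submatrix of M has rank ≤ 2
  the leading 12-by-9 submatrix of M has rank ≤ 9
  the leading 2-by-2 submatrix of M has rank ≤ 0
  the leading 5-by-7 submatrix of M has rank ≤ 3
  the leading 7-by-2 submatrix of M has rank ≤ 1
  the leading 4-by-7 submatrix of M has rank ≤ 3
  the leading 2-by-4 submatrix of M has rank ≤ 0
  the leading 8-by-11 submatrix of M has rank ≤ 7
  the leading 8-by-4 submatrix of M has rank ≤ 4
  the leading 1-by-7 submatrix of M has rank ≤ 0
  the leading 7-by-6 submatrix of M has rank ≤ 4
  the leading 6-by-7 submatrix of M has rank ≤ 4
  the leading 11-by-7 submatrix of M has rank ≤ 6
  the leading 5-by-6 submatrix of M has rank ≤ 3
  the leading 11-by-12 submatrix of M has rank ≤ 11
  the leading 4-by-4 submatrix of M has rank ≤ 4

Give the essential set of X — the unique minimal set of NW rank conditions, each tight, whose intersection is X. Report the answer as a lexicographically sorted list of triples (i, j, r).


Computing R[i][j] = min implied NW-rank bound (n=12, 40 conditions):

  i=1: 0  0  0  0  0  0  0  1  1  1  1  1
  i=2: 0  0  0  0  1  1  1  2  2  2  2  2
  i=3: 0  0  0  1  2  2  2  3  3  3  3  3
  i=4: 1  1  1  2  3  3  3  4  4  4  4  4
  i=5: 1  1  1  2  3  3  3  4  4  4  4  5
  i=6: 1  1  2  3  4  4  4  5  5  5  5  6
  i=7: 1  1  2  3  4  4  5  6  6  6  6  7
  i=8: 1  2  3  4  5  5  6  7  7  7  7  8
  i=9: 1  2  3  4  5  5  6  7  8  8  8  9
  i=10: 1  2  3  4  5  5  6  7  8  9  9  10
  i=11: 1  2  3  4  5  5  6  7  8  9  10  11
  i=12: 1  2  3  4  5  6  7  8  9  10  11  12

reading off 1-entries of Δ²R: w = (8, 5, 4, 1, 12, 3, 7, 2, 9, 10, 11, 6).

D(w) has 27 cells with 9 SE-corners; essential set:

[(1, 7, 0), (2, 4, 0), (3, 3, 0), (5, 3, 1), (5, 7, 3), (5, 11, 4), (7, 2, 1), (7, 6, 4), (11, 6, 5)]
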